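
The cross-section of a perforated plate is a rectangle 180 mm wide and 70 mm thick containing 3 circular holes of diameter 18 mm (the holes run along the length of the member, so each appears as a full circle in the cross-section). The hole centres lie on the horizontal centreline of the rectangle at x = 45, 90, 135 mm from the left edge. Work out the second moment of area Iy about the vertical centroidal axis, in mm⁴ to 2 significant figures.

Iy ≈ 3.3 × 10⁷ mm⁴

Decompose the section into non-overlapping parts with the origin at the bottom-left of its bounding rectangle.
Plate: 180 × 70, A = 12 600 mm², x = 90 mm, Ī = 34 020 000 mm⁴.
Hole 1 (subtracted): ⌀18, A = 254.5 mm², x = 45 mm, Ī = 5 153 mm⁴.
Hole 2 (subtracted): ⌀18, A = 254.5 mm², x = 90 mm, Ī = 5 153 mm⁴.
Hole 3 (subtracted): ⌀18, A = 254.5 mm², x = 135 mm, Ī = 5 153 mm⁴.
By symmetry the centroid is at mid-width, x̄ = 90 mm.
Transfer each piece to the vertical centroidal axis using Ī + A·d² with d = x − 90:
  plate: d = 0 mm → contributes +34 020 000 mm⁴
  hole 1: d = -45 mm → contributes −520 453 mm⁴
  hole 2: d = 0 mm → contributes −5 153 mm⁴
  hole 3: d = 45 mm → contributes −520 453 mm⁴
Total I = 32 973 942 mm⁴.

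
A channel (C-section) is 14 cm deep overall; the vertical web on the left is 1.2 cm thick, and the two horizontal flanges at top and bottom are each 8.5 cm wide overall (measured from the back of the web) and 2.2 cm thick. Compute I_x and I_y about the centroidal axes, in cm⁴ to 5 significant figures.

Treat the section as a set of non-overlapping primitives; coordinates are from the bounding-box lower-left.
Web: 1.2 × 14, A = 16.8 cm², y = 7 cm, Ī = 274.4 cm⁴.
Top flange (beyond web): 7.3 × 2.2, A = 16.06 cm², y = 12.9 cm, Ī = 6.477533 cm⁴.
Bottom flange (beyond web): 7.3 × 2.2, A = 16.06 cm², y = 1.1 cm, Ī = 6.477533 cm⁴.
By symmetry the centroid is at mid-height, ȳ = 7 cm.
Transfer each piece to the centroidal x-axis using Ī + A·d² with d = y − 7:
  web: d = 0 cm → contributes +274.4 cm⁴
  top flange (beyond web): d = 5.9 cm → contributes +565.5261 cm⁴
  bottom flange (beyond web): d = -5.9 cm → contributes +565.5261 cm⁴
Total I = 1405.452 cm⁴.
For the y-axis: x̄ = 3.390474 cm.
Repeating about the centroidal y-axis gives I_y = 343.8954 cm⁴.

I_x ≈ 1405.5 cm⁴, I_y ≈ 343.90 cm⁴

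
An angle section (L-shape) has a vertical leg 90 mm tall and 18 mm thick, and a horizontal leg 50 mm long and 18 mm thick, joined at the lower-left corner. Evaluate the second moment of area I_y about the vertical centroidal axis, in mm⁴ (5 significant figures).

I_y ≈ 3.5847 × 10⁵ mm⁴

Break the section into simple shapes (no overlaps), measuring from the bottom-left corner of the bounding box.
Vertical leg: 18 × 90, A = 1 620 mm², x = 9 mm, Ī = 43 740 mm⁴.
Horizontal leg (remainder): 32 × 18, A = 576 mm², x = 34 mm, Ī = 49 152 mm⁴.
Centroid: x̄ = ΣA·x / ΣA = 15.55738 mm.
Transfer each piece to the vertical centroidal axis using Ī + A·d² with d = x − 15.55738:
  vertical leg: d = -6.557377 mm → contributes +113398.7 mm⁴
  horizontal leg (remainder): d = 18.44262 mm → contributes +245067.1 mm⁴
Total I = 358465.8 mm⁴.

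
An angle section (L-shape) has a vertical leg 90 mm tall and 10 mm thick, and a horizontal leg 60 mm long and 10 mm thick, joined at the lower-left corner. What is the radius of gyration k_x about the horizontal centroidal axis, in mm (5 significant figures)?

Treat the section as a set of non-overlapping primitives; coordinates are from the bounding-box lower-left.
Vertical leg: 10 × 90, A = 900 mm², y = 45 mm, Ī = 607 500 mm⁴.
Horizontal leg (remainder): 50 × 10, A = 500 mm², y = 5 mm, Ī = 4166.667 mm⁴.
Centroid: ȳ = ΣA·y / ΣA = 30.71429 mm.
Transfer each piece to the horizontal centroidal axis using Ī + A·d² with d = y − 30.71429:
  vertical leg: d = 14.28571 mm → contributes +791173.5 mm⁴
  horizontal leg (remainder): d = -25.71429 mm → contributes +334778.9 mm⁴
Total I = 1 125 952 mm⁴.
Radius of gyration: k = √(I/A) = √(1 125 952 / 1 400) = 28.35933 mm.

k_x ≈ 28.359 mm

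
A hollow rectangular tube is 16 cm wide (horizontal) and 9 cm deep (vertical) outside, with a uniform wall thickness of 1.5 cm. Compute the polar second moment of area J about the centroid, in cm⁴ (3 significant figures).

J ≈ 2710 cm⁴

Break the section into simple shapes (no overlaps), measuring from the bottom-left corner of the bounding box.
Outer rectangle: 16 × 9, A = 144 cm², y = 4.5 cm, Ī = 972 cm⁴.
Inner void (subtracted): 13 × 6, A = 78 cm², y = 4.5 cm, Ī = 234 cm⁴.
By symmetry the centroid is at mid-height, ȳ = 4.5 cm.
All pieces are centred on the centroidal x-axis, so I = ΣĪ (holes subtracted) = 738 cm⁴.
Repeating about the centroidal y-axis gives I_y = 1973.5 cm⁴.
Polar second moment: J = I_x + I_y = 2711.5 cm⁴.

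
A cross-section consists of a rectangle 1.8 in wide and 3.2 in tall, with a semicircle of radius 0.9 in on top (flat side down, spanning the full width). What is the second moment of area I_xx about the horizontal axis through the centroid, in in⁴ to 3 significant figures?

Decompose the section into non-overlapping parts with the origin at the bottom-left of its bounding rectangle.
Rectangular body: 1.8 × 3.2, A = 5.76 in², y = 1.6 in, Ī = 4.9152 in⁴.
Semicircular cap: semicircle r = 0.9, A = 1.2723 in², y = 3.582 in, Ī = 0.072012 in⁴.
Centroid: ȳ = ΣA·y / ΣA = 1.9586 in.
Transfer each piece to the horizontal axis through the centroid using Ī + A·d² with d = y − 1.9586:
  rectangular body: d = -0.35859 in → contributes +5.6559 in⁴
  semicircular cap: d = 1.6234 in → contributes +3.4251 in⁴
Total I = 9.081 in⁴.

I_xx ≈ 9.08 in⁴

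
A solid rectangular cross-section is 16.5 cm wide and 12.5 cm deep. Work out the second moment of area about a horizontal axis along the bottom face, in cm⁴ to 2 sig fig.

I_base ≈ 1.1 × 10⁴ cm⁴

The section: 16.5 × 12.5, A = 206.3 cm², y = 6.25 cm, Ī = 2 686 cm⁴.
Transfer it to the bottom edge using Ī + A·d² with d = y − 0:
  the section: d = 6.25 cm → contributes +10 742 cm⁴
Total I = 10 742 cm⁴.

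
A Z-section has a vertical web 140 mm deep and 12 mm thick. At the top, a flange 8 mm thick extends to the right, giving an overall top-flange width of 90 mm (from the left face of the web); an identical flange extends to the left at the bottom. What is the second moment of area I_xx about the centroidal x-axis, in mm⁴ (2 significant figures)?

Split into non-overlapping primitives; take the origin at the lower-left of the bounding box.
Web: 12 × 140, A = 1 680 mm², y = 70 mm, Ī = 2 744 000 mm⁴.
Top flange (beyond web): 78 × 8, A = 624 mm², y = 136 mm, Ī = 3 328 mm⁴.
Bottom flange (beyond web): 78 × 8, A = 624 mm², y = 4 mm, Ī = 3 328 mm⁴.
Centroid: ȳ = ΣA·y / ΣA = 70 mm.
Transfer each piece to the centroidal x-axis using Ī + A·d² with d = y − 70:
  web: d = 0 mm → contributes +2 744 000 mm⁴
  top flange (beyond web): d = 66 mm → contributes +2 721 472 mm⁴
  bottom flange (beyond web): d = -66 mm → contributes +2 721 472 mm⁴
Total I = 8 186 944 mm⁴.

I_xx ≈ 8.2 × 10⁶ mm⁴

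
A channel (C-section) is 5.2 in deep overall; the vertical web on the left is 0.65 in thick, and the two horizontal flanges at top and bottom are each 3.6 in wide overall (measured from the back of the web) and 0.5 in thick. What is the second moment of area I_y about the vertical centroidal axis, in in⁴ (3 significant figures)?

Treat the section as a set of non-overlapping primitives; coordinates are from the bounding-box lower-left.
Web: 0.65 × 5.2, A = 3.38 in², x = 0.325 in, Ī = 0.119 in⁴.
Top flange (beyond web): 2.95 × 0.5, A = 1.475 in², x = 2.125 in, Ī = 1.0697 in⁴.
Bottom flange (beyond web): 2.95 × 0.5, A = 1.475 in², x = 2.125 in, Ī = 1.0697 in⁴.
Centroid: x̄ = ΣA·x / ΣA = 1.1639 in.
Transfer each piece to the vertical centroidal axis using Ī + A·d² with d = x − 1.1639:
  web: d = -0.83886 in → contributes +2.4975 in⁴
  top flange (beyond web): d = 0.96114 in → contributes +2.4323 in⁴
  bottom flange (beyond web): d = 0.96114 in → contributes +2.4323 in⁴
Total I = 7.362 in⁴.

I_y ≈ 7.36 in⁴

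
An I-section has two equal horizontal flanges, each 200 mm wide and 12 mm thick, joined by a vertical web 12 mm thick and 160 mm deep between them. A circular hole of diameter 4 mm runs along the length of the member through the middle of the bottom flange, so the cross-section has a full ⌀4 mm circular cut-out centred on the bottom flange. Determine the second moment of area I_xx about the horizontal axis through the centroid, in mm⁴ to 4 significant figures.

Treat the section as a set of non-overlapping primitives; coordinates are from the bounding-box lower-left.
Bottom flange: 200 × 12, A = 2 400 mm², y = 6 mm, Ī = 28 800 mm⁴.
Web: 12 × 160, A = 1 920 mm², y = 92 mm, Ī = 4 096 000 mm⁴.
Top flange: 200 × 12, A = 2 400 mm², y = 178 mm, Ī = 28 800 mm⁴.
Hole (subtracted): ⌀4, A = 12.5664 mm², y = 6 mm, Ī = 12.5664 mm⁴.
Centroid: ȳ = ΣA·y / ΣA = 92.1611 mm.
Transfer each piece to the horizontal axis through the centroid using Ī + A·d² with d = y − 92.1611:
  bottom flange: d = -86.1611 mm → contributes +17 845 773 mm⁴
  web: d = -0.161121 mm → contributes +4 096 050 mm⁴
  top flange: d = 85.8389 mm → contributes +17 712 752 mm⁴
  hole: d = -86.1611 mm → contributes −93 302 mm⁴
Total I = 39 561 272 mm⁴.

I_xx ≈ 3.956 × 10⁷ mm⁴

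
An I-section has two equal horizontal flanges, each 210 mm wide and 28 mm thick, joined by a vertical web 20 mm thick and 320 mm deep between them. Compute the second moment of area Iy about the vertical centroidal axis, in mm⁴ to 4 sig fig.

Treat the section as a set of non-overlapping primitives; coordinates are from the bounding-box lower-left.
Bottom flange: 210 × 28, A = 5 880 mm², x = 105 mm, Ī = 21 609 000 mm⁴.
Web: 20 × 320, A = 6 400 mm², x = 105 mm, Ī = 213 333 mm⁴.
Top flange: 210 × 28, A = 5 880 mm², x = 105 mm, Ī = 21 609 000 mm⁴.
By symmetry the centroid is at mid-width, x̄ = 105 mm.
All pieces are centred on the vertical centroidal axis, so I = ΣĪ = 43 431 333 mm⁴.

Iy ≈ 4.343 × 10⁷ mm⁴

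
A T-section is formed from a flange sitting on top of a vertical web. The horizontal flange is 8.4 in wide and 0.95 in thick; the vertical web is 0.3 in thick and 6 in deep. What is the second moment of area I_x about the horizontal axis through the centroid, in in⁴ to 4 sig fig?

Treat the section as a set of non-overlapping primitives; coordinates are from the bounding-box lower-left.
Flange: 8.4 × 0.95, A = 7.98 in², y = 6.475 in, Ī = 0.600163 in⁴.
Web: 0.3 × 6, A = 1.8 in², y = 3 in, Ī = 5.4 in⁴.
Centroid: ȳ = ΣA·y / ΣA = 5.83543 in.
Transfer each piece to the horizontal axis through the centroid using Ī + A·d² with d = y − 5.83543:
  flange: d = 0.639571 in → contributes +3.86439 in⁴
  web: d = -2.83543 in → contributes +19.8714 in⁴
Total I = 23.7358 in⁴.

I_x ≈ 23.74 in⁴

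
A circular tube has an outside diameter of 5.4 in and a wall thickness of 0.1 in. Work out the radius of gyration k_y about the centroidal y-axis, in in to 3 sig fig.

Decompose the section into non-overlapping parts with the origin at the bottom-left of its bounding rectangle.
Outer circle: ⌀5.4, A = 22.902 in², x = 2.7 in, Ī = 41.739 in⁴.
Bore (subtracted): ⌀5.2, A = 21.237 in², x = 2.7 in, Ī = 35.891 in⁴.
By symmetry the centroid is at mid-width, x̄ = 2.7 in.
All pieces are centred on the centroidal y-axis, so I = ΣĪ (holes subtracted) = 5.8485 in⁴.
Radius of gyration: k = √(I/A) = √(5.8485 / 1.665) = 1.8742 in.

k_y ≈ 1.87 in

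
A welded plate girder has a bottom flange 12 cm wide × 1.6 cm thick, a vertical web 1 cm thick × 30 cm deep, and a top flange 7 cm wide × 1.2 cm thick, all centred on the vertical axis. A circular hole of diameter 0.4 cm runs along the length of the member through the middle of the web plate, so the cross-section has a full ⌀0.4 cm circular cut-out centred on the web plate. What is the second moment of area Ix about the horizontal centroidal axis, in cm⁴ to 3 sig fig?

Ix ≈ 8580 cm⁴

Split into non-overlapping primitives; take the origin at the lower-left of the bounding box.
Bottom plate: 12 × 1.6, A = 19.2 cm², y = 0.8 cm, Ī = 4.096 cm⁴.
Web plate: 1 × 30, A = 30 cm², y = 16.6 cm, Ī = 2 250 cm⁴.
Top plate: 7 × 1.2, A = 8.4 cm², y = 32.2 cm, Ī = 1.008 cm⁴.
Hole (subtracted): ⌀0.4, A = 0.12566 cm², y = 16.6 cm, Ī = 0.0012566 cm⁴.
Centroid: ȳ = ΣA·y / ΣA = 13.602 cm.
Transfer each piece to the horizontal centroidal axis using Ī + A·d² with d = y − 13.602:
  bottom plate: d = -12.802 cm → contributes +3150.7 cm⁴
  web plate: d = 2.9982 cm → contributes +2519.7 cm⁴
  top plate: d = 18.598 cm → contributes +2906.5 cm⁴
  hole: d = 2.9982 cm → contributes −1.1309 cm⁴
Total I = 8575.8 cm⁴.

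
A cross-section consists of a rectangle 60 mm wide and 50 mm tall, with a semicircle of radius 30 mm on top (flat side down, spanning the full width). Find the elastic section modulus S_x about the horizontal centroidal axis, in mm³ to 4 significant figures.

Treat the section as a set of non-overlapping primitives; coordinates are from the bounding-box lower-left.
Rectangular body: 60 × 50, A = 3 000 mm², y = 25 mm, Ī = 625 000 mm⁴.
Semicircular cap: semicircle r = 30, A = 1413.72 mm², y = 62.7324 mm, Ī = 88903.1 mm⁴.
Centroid: ȳ = ΣA·y / ΣA = 37.0857 mm.
Transfer each piece to the horizontal centroidal axis using Ī + A·d² with d = y − 37.0857:
  rectangular body: d = -12.0857 mm → contributes +1 063 193 mm⁴
  semicircular cap: d = 25.6467 mm → contributes +1 018 779 mm⁴
Total I = 2 081 972 mm⁴.
Extreme fibre distance c = 42.9143 mm; S = I/c = 48514.7 mm³.

S_x ≈ 4.851 × 10⁴ mm³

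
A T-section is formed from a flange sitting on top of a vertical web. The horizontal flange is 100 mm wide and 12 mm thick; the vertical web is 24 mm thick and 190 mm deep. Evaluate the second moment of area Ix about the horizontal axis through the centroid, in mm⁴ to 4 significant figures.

Treat the section as a set of non-overlapping primitives; coordinates are from the bounding-box lower-left.
Flange: 100 × 12, A = 1 200 mm², y = 196 mm, Ī = 14 400 mm⁴.
Web: 24 × 190, A = 4 560 mm², y = 95 mm, Ī = 13 718 000 mm⁴.
Centroid: ȳ = ΣA·y / ΣA = 116.042 mm.
Transfer each piece to the horizontal axis through the centroid using Ī + A·d² with d = y − 116.042:
  flange: d = 79.9583 mm → contributes +7 686 402 mm⁴
  web: d = -21.0417 mm → contributes +15 736 948 mm⁴
Total I = 23 423 350 mm⁴.

Ix ≈ 2.342 × 10⁷ mm⁴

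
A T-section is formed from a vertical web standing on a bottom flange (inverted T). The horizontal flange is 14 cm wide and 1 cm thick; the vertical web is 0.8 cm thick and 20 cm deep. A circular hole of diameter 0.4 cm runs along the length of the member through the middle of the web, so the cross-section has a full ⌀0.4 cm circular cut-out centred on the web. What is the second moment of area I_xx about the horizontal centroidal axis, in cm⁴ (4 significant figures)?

I_xx ≈ 1355 cm⁴

Split into non-overlapping primitives; take the origin at the lower-left of the bounding box.
Flange: 14 × 1, A = 14 cm², y = 0.5 cm, Ī = 1.16667 cm⁴.
Web: 0.8 × 20, A = 16 cm², y = 11 cm, Ī = 533.333 cm⁴.
Hole (subtracted): ⌀0.4, A = 0.125664 cm², y = 11 cm, Ī = 0.00125664 cm⁴.
Centroid: ȳ = ΣA·y / ΣA = 6.07939 cm.
Transfer each piece to the horizontal centroidal axis using Ī + A·d² with d = y − 6.07939:
  flange: d = -5.57939 cm → contributes +436.981 cm⁴
  web: d = 4.92061 cm → contributes +920.732 cm⁴
  hole: d = 4.92061 cm → contributes −3.04388 cm⁴
Total I = 1354.67 cm⁴.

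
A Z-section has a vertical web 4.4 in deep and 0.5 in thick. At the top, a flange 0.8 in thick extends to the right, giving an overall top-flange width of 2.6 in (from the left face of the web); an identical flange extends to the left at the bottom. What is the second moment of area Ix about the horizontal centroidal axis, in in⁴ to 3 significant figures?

Ix ≈ 14.6 in⁴

Break the section into simple shapes (no overlaps), measuring from the bottom-left corner of the bounding box.
Web: 0.5 × 4.4, A = 2.2 in², y = 2.2 in, Ī = 3.5493 in⁴.
Top flange (beyond web): 2.1 × 0.8, A = 1.68 in², y = 4 in, Ī = 0.0896 in⁴.
Bottom flange (beyond web): 2.1 × 0.8, A = 1.68 in², y = 0.4 in, Ī = 0.0896 in⁴.
Centroid: ȳ = ΣA·y / ΣA = 2.2 in.
Transfer each piece to the horizontal centroidal axis using Ī + A·d² with d = y − 2.2:
  web: d = 0 in → contributes +3.5493 in⁴
  top flange (beyond web): d = 1.8 in → contributes +5.5328 in⁴
  bottom flange (beyond web): d = -1.8 in → contributes +5.5328 in⁴
Total I = 14.615 in⁴.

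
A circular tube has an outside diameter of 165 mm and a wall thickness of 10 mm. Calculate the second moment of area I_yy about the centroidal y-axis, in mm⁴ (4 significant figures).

Decompose the section into non-overlapping parts with the origin at the bottom-left of its bounding rectangle.
Outer circle: ⌀165, A = 21382.5 mm², x = 82.5 mm, Ī = 36 383 601 mm⁴.
Bore (subtracted): ⌀145, A = 16 513 mm², x = 82.5 mm, Ī = 21 699 109 mm⁴.
By symmetry the centroid is at mid-width, x̄ = 82.5 mm.
All pieces are centred on the centroidal y-axis, so I = ΣĪ (holes subtracted) = 14 684 491 mm⁴.

I_yy ≈ 1.468 × 10⁷ mm⁴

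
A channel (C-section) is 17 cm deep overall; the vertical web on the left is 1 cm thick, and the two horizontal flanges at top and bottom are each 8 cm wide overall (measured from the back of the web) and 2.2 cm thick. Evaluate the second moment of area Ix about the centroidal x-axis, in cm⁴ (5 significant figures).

Split into non-overlapping primitives; take the origin at the lower-left of the bounding box.
Web: 1 × 17, A = 17 cm², y = 8.5 cm, Ī = 409.4167 cm⁴.
Top flange (beyond web): 7 × 2.2, A = 15.4 cm², y = 15.9 cm, Ī = 6.211333 cm⁴.
Bottom flange (beyond web): 7 × 2.2, A = 15.4 cm², y = 1.1 cm, Ī = 6.211333 cm⁴.
By symmetry the centroid is at mid-height, ȳ = 8.5 cm.
Transfer each piece to the centroidal x-axis using Ī + A·d² with d = y − 8.5:
  web: d = 0 cm → contributes +409.4167 cm⁴
  top flange (beyond web): d = 7.4 cm → contributes +849.5153 cm⁴
  bottom flange (beyond web): d = -7.4 cm → contributes +849.5153 cm⁴
Total I = 2108.447 cm⁴.

Ix ≈ 2108.4 cm⁴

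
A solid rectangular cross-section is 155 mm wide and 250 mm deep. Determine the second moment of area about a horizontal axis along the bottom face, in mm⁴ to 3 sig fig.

The section: 155 × 250, A = 38 750 mm², y = 125 mm, Ī = 201 822 917 mm⁴.
Transfer it to the base of the section using Ī + A·d² with d = y − 0:
  the section: d = 125 mm → contributes +807 291 667 mm⁴
Total I = 807 291 667 mm⁴.

I_base ≈ 8.07 × 10⁸ mm⁴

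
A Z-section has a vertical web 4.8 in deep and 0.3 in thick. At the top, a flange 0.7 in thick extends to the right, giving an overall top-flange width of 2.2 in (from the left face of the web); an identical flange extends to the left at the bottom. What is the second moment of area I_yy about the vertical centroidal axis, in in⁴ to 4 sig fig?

I_yy ≈ 4.030 in⁴

Break the section into simple shapes (no overlaps), measuring from the bottom-left corner of the bounding box.
Web: 0.3 × 4.8, A = 1.44 in², x = 2.05 in, Ī = 0.0108 in⁴.
Top flange (beyond web): 1.9 × 0.7, A = 1.33 in², x = 3.15 in, Ī = 0.400108 in⁴.
Bottom flange (beyond web): 1.9 × 0.7, A = 1.33 in², x = 0.95 in, Ī = 0.400108 in⁴.
Centroid: x̄ = ΣA·x / ΣA = 2.05 in.
Transfer each piece to the vertical centroidal axis using Ī + A·d² with d = x − 2.05:
  web: d = 0 in → contributes +0.0108 in⁴
  top flange (beyond web): d = 1.1 in → contributes +2.00941 in⁴
  bottom flange (beyond web): d = -1.1 in → contributes +2.00941 in⁴
Total I = 4.02962 in⁴.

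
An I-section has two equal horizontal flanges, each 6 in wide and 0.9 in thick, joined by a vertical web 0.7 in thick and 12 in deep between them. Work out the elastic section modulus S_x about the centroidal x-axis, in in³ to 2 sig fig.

S_x ≈ 80 in³

Split into non-overlapping primitives; take the origin at the lower-left of the bounding box.
Bottom flange: 6 × 0.9, A = 5.4 in², y = 0.45 in, Ī = 0.3645 in⁴.
Web: 0.7 × 12, A = 8.4 in², y = 6.9 in, Ī = 100.8 in⁴.
Top flange: 6 × 0.9, A = 5.4 in², y = 13.35 in, Ī = 0.3645 in⁴.
By symmetry the centroid is at mid-height, ȳ = 6.9 in.
Transfer each piece to the centroidal x-axis using Ī + A·d² with d = y − 6.9:
  bottom flange: d = -6.45 in → contributes +225 in⁴
  web: d = 0 in → contributes +100.8 in⁴
  top flange: d = 6.45 in → contributes +225 in⁴
Total I = 550.8 in⁴.
Extreme fibre distance c = 6.9 in; S = I/c = 79.83 in³.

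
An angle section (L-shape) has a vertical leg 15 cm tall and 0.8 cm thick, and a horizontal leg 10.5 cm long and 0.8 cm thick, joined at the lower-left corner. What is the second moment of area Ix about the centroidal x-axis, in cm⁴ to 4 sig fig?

Treat the section as a set of non-overlapping primitives; coordinates are from the bounding-box lower-left.
Vertical leg: 0.8 × 15, A = 12 cm², y = 7.5 cm, Ī = 225 cm⁴.
Horizontal leg (remainder): 9.7 × 0.8, A = 7.76 cm², y = 0.4 cm, Ī = 0.413867 cm⁴.
Centroid: ȳ = ΣA·y / ΣA = 4.71174 cm.
Transfer each piece to the centroidal x-axis using Ī + A·d² with d = y − 4.71174:
  vertical leg: d = 2.78826 cm → contributes +318.293 cm⁴
  horizontal leg (remainder): d = -4.31174 cm → contributes +144.681 cm⁴
Total I = 462.974 cm⁴.

Ix ≈ 463.0 cm⁴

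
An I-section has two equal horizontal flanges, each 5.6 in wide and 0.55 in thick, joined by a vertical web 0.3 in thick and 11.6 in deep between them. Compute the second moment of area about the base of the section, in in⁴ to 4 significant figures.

I_base ≈ 655.2 in⁴

Decompose the section into non-overlapping parts with the origin at the bottom-left of its bounding rectangle.
Bottom flange: 5.6 × 0.55, A = 3.08 in², y = 0.275 in, Ī = 0.0776417 in⁴.
Web: 0.3 × 11.6, A = 3.48 in², y = 6.35 in, Ī = 39.0224 in⁴.
Top flange: 5.6 × 0.55, A = 3.08 in², y = 12.425 in, Ī = 0.0776417 in⁴.
Transfer each piece to the bottom edge using Ī + A·d² with d = y − 0:
  bottom flange: d = 0.275 in → contributes +0.310567 in⁴
  web: d = 6.35 in → contributes +179.345 in⁴
  top flange: d = 12.425 in → contributes +475.57 in⁴
Total I = 655.225 in⁴.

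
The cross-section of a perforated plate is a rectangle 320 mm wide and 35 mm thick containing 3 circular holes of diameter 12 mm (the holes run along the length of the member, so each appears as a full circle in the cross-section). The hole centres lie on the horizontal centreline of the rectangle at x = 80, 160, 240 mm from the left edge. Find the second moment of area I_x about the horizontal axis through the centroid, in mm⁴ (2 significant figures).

Decompose the section into non-overlapping parts with the origin at the bottom-left of its bounding rectangle.
Plate: 320 × 35, A = 11 200 mm², y = 17.5 mm, Ī = 1 143 333 mm⁴.
Hole 1 (subtracted): ⌀12, A = 113.1 mm², y = 17.5 mm, Ī = 1 018 mm⁴.
Hole 2 (subtracted): ⌀12, A = 113.1 mm², y = 17.5 mm, Ī = 1 018 mm⁴.
Hole 3 (subtracted): ⌀12, A = 113.1 mm², y = 17.5 mm, Ī = 1 018 mm⁴.
By symmetry the centroid is at mid-height, ȳ = 17.5 mm.
All pieces are centred on the horizontal axis through the centroid, so I = ΣĪ (holes subtracted) = 1 140 280 mm⁴.

I_x ≈ 1.1 × 10⁶ mm⁴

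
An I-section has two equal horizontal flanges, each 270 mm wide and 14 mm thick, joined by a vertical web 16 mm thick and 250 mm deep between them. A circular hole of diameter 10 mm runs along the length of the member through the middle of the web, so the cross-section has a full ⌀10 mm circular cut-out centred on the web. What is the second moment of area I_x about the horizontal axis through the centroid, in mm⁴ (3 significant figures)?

I_x ≈ 1.53 × 10⁸ mm⁴

Split into non-overlapping primitives; take the origin at the lower-left of the bounding box.
Bottom flange: 270 × 14, A = 3 780 mm², y = 7 mm, Ī = 61 740 mm⁴.
Web: 16 × 250, A = 4 000 mm², y = 139 mm, Ī = 20 833 333 mm⁴.
Top flange: 270 × 14, A = 3 780 mm², y = 271 mm, Ī = 61 740 mm⁴.
Hole (subtracted): ⌀10, A = 78.54 mm², y = 139 mm, Ī = 490.87 mm⁴.
By symmetry the centroid is at mid-height, ȳ = 139 mm.
Transfer each piece to the horizontal axis through the centroid using Ī + A·d² with d = y − 139:
  bottom flange: d = -132 mm → contributes +65 924 460 mm⁴
  web: d = 0 mm → contributes +20 833 333 mm⁴
  top flange: d = 132 mm → contributes +65 924 460 mm⁴
  hole: d = 0 mm → contributes −490.87 mm⁴
Total I = 152 681 762 mm⁴.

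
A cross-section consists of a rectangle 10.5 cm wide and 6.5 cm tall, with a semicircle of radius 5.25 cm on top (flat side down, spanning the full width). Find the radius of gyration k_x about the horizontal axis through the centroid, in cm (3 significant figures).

Decompose the section into non-overlapping parts with the origin at the bottom-left of its bounding rectangle.
Rectangular body: 10.5 × 6.5, A = 68.25 cm², y = 3.25 cm, Ī = 240.3 cm⁴.
Semicircular cap: semicircle r = 5.25, A = 43.295 cm², y = 8.7282 cm, Ī = 83.381 cm⁴.
Centroid: ȳ = ΣA·y / ΣA = 5.3763 cm.
Transfer each piece to the horizontal axis through the centroid using Ī + A·d² with d = y − 5.3763:
  rectangular body: d = -2.1263 cm → contributes +548.86 cm⁴
  semicircular cap: d = 3.3519 cm → contributes +569.8 cm⁴
Total I = 1118.7 cm⁴.
Radius of gyration: k = √(I/A) = √(1118.7 / 111.55) = 3.1668 cm.

k_x ≈ 3.17 cm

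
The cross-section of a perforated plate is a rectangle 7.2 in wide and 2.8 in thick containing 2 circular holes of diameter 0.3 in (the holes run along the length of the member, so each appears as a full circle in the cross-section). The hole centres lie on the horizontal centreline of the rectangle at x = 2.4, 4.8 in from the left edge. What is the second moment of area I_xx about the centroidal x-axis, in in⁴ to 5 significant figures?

Decompose the section into non-overlapping parts with the origin at the bottom-left of its bounding rectangle.
Plate: 7.2 × 2.8, A = 20.16 in², y = 1.4 in, Ī = 13.1712 in⁴.
Hole 1 (subtracted): ⌀0.3, A = 0.07068583 in², y = 1.4 in, Ī = 0.0003976078 in⁴.
Hole 2 (subtracted): ⌀0.3, A = 0.07068583 in², y = 1.4 in, Ī = 0.0003976078 in⁴.
By symmetry the centroid is at mid-height, ȳ = 1.4 in.
All pieces are centred on the centroidal x-axis, so I = ΣĪ (holes subtracted) = 13.1704 in⁴.

I_xx ≈ 13.170 in⁴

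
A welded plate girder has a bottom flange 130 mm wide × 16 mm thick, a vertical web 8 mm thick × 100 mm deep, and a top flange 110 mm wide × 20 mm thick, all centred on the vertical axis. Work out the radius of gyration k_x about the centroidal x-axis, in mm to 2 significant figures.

Treat the section as a set of non-overlapping primitives; coordinates are from the bounding-box lower-left.
Bottom plate: 130 × 16, A = 2 080 mm², y = 8 mm, Ī = 44 373 mm⁴.
Web plate: 8 × 100, A = 800 mm², y = 66 mm, Ī = 666 667 mm⁴.
Top plate: 110 × 20, A = 2 200 mm², y = 126 mm, Ī = 73 333 mm⁴.
Centroid: ȳ = ΣA·y / ΣA = 68.24 mm.
Transfer each piece to the centroidal x-axis using Ī + A·d² with d = y − 68.24:
  bottom plate: d = -60.24 mm → contributes +7 591 450 mm⁴
  web plate: d = -2.236 mm → contributes +670 667 mm⁴
  top plate: d = 57.76 mm → contributes +7 413 973 mm⁴
Total I = 15 676 090 mm⁴.
Radius of gyration: k = √(I/A) = √(15 676 090 / 5 080) = 55.55 mm.

k_x ≈ 56 mm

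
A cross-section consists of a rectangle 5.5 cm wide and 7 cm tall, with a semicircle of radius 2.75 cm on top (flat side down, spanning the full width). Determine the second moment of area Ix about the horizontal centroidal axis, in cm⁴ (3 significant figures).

Treat the section as a set of non-overlapping primitives; coordinates are from the bounding-box lower-left.
Rectangular body: 5.5 × 7, A = 38.5 cm², y = 3.5 cm, Ī = 157.21 cm⁴.
Semicircular cap: semicircle r = 2.75, A = 11.879 cm², y = 8.1671 cm, Ī = 6.2772 cm⁴.
Centroid: ȳ = ΣA·y / ΣA = 4.6005 cm.
Transfer each piece to the horizontal centroidal axis using Ī + A·d² with d = y − 4.6005:
  rectangular body: d = -1.1005 cm → contributes +203.83 cm⁴
  semicircular cap: d = 3.5666 cm → contributes +157.39 cm⁴
Total I = 361.23 cm⁴.

Ix ≈ 361 cm⁴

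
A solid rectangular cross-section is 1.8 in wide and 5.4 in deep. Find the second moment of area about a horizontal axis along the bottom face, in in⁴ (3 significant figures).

I_base ≈ 94.5 in⁴

The section: 1.8 × 5.4, A = 9.72 in², y = 2.7 in, Ī = 23.62 in⁴.
Transfer it to a horizontal axis along the bottom face using Ī + A·d² with d = y − 0:
  the section: d = 2.7 in → contributes +94.478 in⁴
Total I = 94.478 in⁴.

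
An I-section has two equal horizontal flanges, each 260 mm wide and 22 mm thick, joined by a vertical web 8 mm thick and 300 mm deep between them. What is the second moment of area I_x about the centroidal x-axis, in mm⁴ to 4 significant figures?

I_x ≈ 3.150 × 10⁸ mm⁴

Split into non-overlapping primitives; take the origin at the lower-left of the bounding box.
Bottom flange: 260 × 22, A = 5 720 mm², y = 11 mm, Ī = 230 707 mm⁴.
Web: 8 × 300, A = 2 400 mm², y = 172 mm, Ī = 18 000 000 mm⁴.
Top flange: 260 × 22, A = 5 720 mm², y = 333 mm, Ī = 230 707 mm⁴.
By symmetry the centroid is at mid-height, ȳ = 172 mm.
Transfer each piece to the centroidal x-axis using Ī + A·d² with d = y − 172:
  bottom flange: d = -161 mm → contributes +148 498 827 mm⁴
  web: d = 0 mm → contributes +18 000 000 mm⁴
  top flange: d = 161 mm → contributes +148 498 827 mm⁴
Total I = 314 997 653 mm⁴.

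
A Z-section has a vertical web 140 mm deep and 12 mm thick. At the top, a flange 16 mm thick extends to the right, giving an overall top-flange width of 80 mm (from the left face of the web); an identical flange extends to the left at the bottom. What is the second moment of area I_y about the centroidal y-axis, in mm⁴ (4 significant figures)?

Treat the section as a set of non-overlapping primitives; coordinates are from the bounding-box lower-left.
Web: 12 × 140, A = 1 680 mm², x = 74 mm, Ī = 20 160 mm⁴.
Top flange (beyond web): 68 × 16, A = 1 088 mm², x = 114 mm, Ī = 419 243 mm⁴.
Bottom flange (beyond web): 68 × 16, A = 1 088 mm², x = 34 mm, Ī = 419 243 mm⁴.
Centroid: x̄ = ΣA·x / ΣA = 74 mm.
Transfer each piece to the centroidal y-axis using Ī + A·d² with d = x − 74:
  web: d = 0 mm → contributes +20 160 mm⁴
  top flange (beyond web): d = 40 mm → contributes +2 160 043 mm⁴
  bottom flange (beyond web): d = -40 mm → contributes +2 160 043 mm⁴
Total I = 4 340 245 mm⁴.

I_y ≈ 4.340 × 10⁶ mm⁴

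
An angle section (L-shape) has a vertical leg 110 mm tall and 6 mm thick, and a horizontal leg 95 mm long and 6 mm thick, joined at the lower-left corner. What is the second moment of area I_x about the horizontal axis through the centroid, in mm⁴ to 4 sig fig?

Break the section into simple shapes (no overlaps), measuring from the bottom-left corner of the bounding box.
Vertical leg: 6 × 110, A = 660 mm², y = 55 mm, Ī = 665 500 mm⁴.
Horizontal leg (remainder): 89 × 6, A = 534 mm², y = 3 mm, Ī = 1 602 mm⁴.
Centroid: ȳ = ΣA·y / ΣA = 31.7437 mm.
Transfer each piece to the horizontal axis through the centroid using Ī + A·d² with d = y − 31.7437:
  vertical leg: d = 23.2563 mm → contributes +1 022 464 mm⁴
  horizontal leg (remainder): d = -28.7437 mm → contributes +442 794 mm⁴
Total I = 1 465 258 mm⁴.

I_x ≈ 1.465 × 10⁶ mm⁴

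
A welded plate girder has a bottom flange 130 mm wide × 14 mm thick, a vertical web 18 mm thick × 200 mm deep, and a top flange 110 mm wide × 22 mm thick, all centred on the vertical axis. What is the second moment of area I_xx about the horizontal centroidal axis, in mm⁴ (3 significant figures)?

Split into non-overlapping primitives; take the origin at the lower-left of the bounding box.
Bottom plate: 130 × 14, A = 1 820 mm², y = 7 mm, Ī = 29 727 mm⁴.
Web plate: 18 × 200, A = 3 600 mm², y = 114 mm, Ī = 12 000 000 mm⁴.
Top plate: 110 × 22, A = 2 420 mm², y = 225 mm, Ī = 97 607 mm⁴.
Centroid: ȳ = ΣA·y / ΣA = 123.42 mm.
Transfer each piece to the horizontal centroidal axis using Ī + A·d² with d = y − 123.42:
  bottom plate: d = -116.42 mm → contributes +24 698 779 mm⁴
  web plate: d = -9.4235 mm → contributes +12 319 686 mm⁴
  top plate: d = 101.58 mm → contributes +25 066 662 mm⁴
Total I = 62 085 127 mm⁴.

I_xx ≈ 6.21 × 10⁷ mm⁴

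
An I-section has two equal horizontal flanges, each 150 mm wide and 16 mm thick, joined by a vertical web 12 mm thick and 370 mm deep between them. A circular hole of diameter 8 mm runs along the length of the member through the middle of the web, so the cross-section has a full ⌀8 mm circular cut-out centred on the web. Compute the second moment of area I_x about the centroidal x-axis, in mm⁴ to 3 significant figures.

I_x ≈ 2.30 × 10⁸ mm⁴

Break the section into simple shapes (no overlaps), measuring from the bottom-left corner of the bounding box.
Bottom flange: 150 × 16, A = 2 400 mm², y = 8 mm, Ī = 51 200 mm⁴.
Web: 12 × 370, A = 4 440 mm², y = 201 mm, Ī = 50 653 000 mm⁴.
Top flange: 150 × 16, A = 2 400 mm², y = 394 mm, Ī = 51 200 mm⁴.
Hole (subtracted): ⌀8, A = 50.265 mm², y = 201 mm, Ī = 201.06 mm⁴.
By symmetry the centroid is at mid-height, ȳ = 201 mm.
Transfer each piece to the centroidal x-axis using Ī + A·d² with d = y − 201:
  bottom flange: d = -193 mm → contributes +89 448 800 mm⁴
  web: d = 0 mm → contributes +50 653 000 mm⁴
  top flange: d = 193 mm → contributes +89 448 800 mm⁴
  hole: d = 0 mm → contributes −201.06 mm⁴
Total I = 229 550 399 mm⁴.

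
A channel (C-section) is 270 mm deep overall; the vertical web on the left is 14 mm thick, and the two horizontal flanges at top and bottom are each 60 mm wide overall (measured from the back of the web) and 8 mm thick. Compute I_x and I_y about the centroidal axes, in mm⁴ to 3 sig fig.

I_x ≈ 3.56 × 10⁷ mm⁴, I_y ≈ 7.46 × 10⁵ mm⁴

Break the section into simple shapes (no overlaps), measuring from the bottom-left corner of the bounding box.
Web: 14 × 270, A = 3 780 mm², y = 135 mm, Ī = 22 963 500 mm⁴.
Top flange (beyond web): 46 × 8, A = 368 mm², y = 266 mm, Ī = 1962.7 mm⁴.
Bottom flange (beyond web): 46 × 8, A = 368 mm², y = 4 mm, Ī = 1962.7 mm⁴.
By symmetry the centroid is at mid-height, ȳ = 135 mm.
Transfer each piece to the centroidal x-axis using Ī + A·d² with d = y − 135:
  web: d = 0 mm → contributes +22 963 500 mm⁴
  top flange (beyond web): d = 131 mm → contributes +6 317 211 mm⁴
  bottom flange (beyond web): d = -131 mm → contributes +6 317 211 mm⁴
Total I = 35 597 921 mm⁴.
For the y-axis: x̄ = 11.889 mm.
Repeating about the centroidal y-axis gives I_y = 745 966 mm⁴.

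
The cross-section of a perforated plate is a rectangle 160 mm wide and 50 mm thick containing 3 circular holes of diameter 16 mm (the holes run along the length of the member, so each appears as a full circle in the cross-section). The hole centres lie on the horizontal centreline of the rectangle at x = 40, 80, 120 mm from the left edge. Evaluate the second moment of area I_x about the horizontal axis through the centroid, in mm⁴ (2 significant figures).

I_x ≈ 1.7 × 10⁶ mm⁴

Split into non-overlapping primitives; take the origin at the lower-left of the bounding box.
Plate: 160 × 50, A = 8 000 mm², y = 25 mm, Ī = 1 666 667 mm⁴.
Hole 1 (subtracted): ⌀16, A = 201.1 mm², y = 25 mm, Ī = 3 217 mm⁴.
Hole 2 (subtracted): ⌀16, A = 201.1 mm², y = 25 mm, Ī = 3 217 mm⁴.
Hole 3 (subtracted): ⌀16, A = 201.1 mm², y = 25 mm, Ī = 3 217 mm⁴.
By symmetry the centroid is at mid-height, ȳ = 25 mm.
All pieces are centred on the horizontal axis through the centroid, so I = ΣĪ (holes subtracted) = 1 657 016 mm⁴.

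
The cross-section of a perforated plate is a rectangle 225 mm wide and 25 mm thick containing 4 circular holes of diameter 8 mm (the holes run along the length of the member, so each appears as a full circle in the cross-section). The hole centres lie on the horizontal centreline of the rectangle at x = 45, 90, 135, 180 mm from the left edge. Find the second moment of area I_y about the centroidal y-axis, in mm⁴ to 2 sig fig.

I_y ≈ 2.3 × 10⁷ mm⁴

Decompose the section into non-overlapping parts with the origin at the bottom-left of its bounding rectangle.
Plate: 225 × 25, A = 5 625 mm², x = 112.5 mm, Ī = 23 730 469 mm⁴.
Hole 1 (subtracted): ⌀8, A = 50.27 mm², x = 45 mm, Ī = 201.1 mm⁴.
Hole 2 (subtracted): ⌀8, A = 50.27 mm², x = 90 mm, Ī = 201.1 mm⁴.
Hole 3 (subtracted): ⌀8, A = 50.27 mm², x = 135 mm, Ī = 201.1 mm⁴.
Hole 4 (subtracted): ⌀8, A = 50.27 mm², x = 180 mm, Ī = 201.1 mm⁴.
By symmetry the centroid is at mid-width, x̄ = 112.5 mm.
Transfer each piece to the centroidal y-axis using Ī + A·d² with d = x − 112.5:
  plate: d = 0 mm → contributes +23 730 469 mm⁴
  hole 1: d = -67.5 mm → contributes −229 223 mm⁴
  hole 2: d = -22.5 mm → contributes −25 648 mm⁴
  hole 3: d = 22.5 mm → contributes −25 648 mm⁴
  hole 4: d = 67.5 mm → contributes −229 223 mm⁴
Total I = 23 220 726 mm⁴.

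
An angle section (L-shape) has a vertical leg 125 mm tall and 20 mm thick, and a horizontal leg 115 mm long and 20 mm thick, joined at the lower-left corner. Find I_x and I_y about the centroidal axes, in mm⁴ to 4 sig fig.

Break the section into simple shapes (no overlaps), measuring from the bottom-left corner of the bounding box.
Vertical leg: 20 × 125, A = 2 500 mm², y = 62.5 mm, Ī = 3 255 208 mm⁴.
Horizontal leg (remainder): 95 × 20, A = 1 900 mm², y = 10 mm, Ī = 63333.3 mm⁴.
Centroid: ȳ = ΣA·y / ΣA = 39.8295 mm.
Transfer each piece to the centroidal x-axis using Ī + A·d² with d = y − 39.8295:
  vertical leg: d = 22.6705 mm → contributes +4 540 082 mm⁴
  horizontal leg (remainder): d = -29.8295 mm → contributes +1 753 957 mm⁴
Total I = 6 294 039 mm⁴.
For the y-axis: x̄ = 34.8295 mm.
Repeating about the centroidal y-axis gives I_y = 5 081 539 mm⁴.

I_x ≈ 6.294 × 10⁶ mm⁴, I_y ≈ 5.082 × 10⁶ mm⁴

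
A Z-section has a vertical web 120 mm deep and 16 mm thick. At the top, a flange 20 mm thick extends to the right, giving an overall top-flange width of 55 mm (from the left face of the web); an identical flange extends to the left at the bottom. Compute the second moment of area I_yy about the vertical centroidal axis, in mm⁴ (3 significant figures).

I_yy ≈ 1.42 × 10⁶ mm⁴

Break the section into simple shapes (no overlaps), measuring from the bottom-left corner of the bounding box.
Web: 16 × 120, A = 1 920 mm², x = 47 mm, Ī = 40 960 mm⁴.
Top flange (beyond web): 39 × 20, A = 780 mm², x = 74.5 mm, Ī = 98 865 mm⁴.
Bottom flange (beyond web): 39 × 20, A = 780 mm², x = 19.5 mm, Ī = 98 865 mm⁴.
Centroid: x̄ = ΣA·x / ΣA = 47 mm.
Transfer each piece to the vertical centroidal axis using Ī + A·d² with d = x − 47:
  web: d = 0 mm → contributes +40 960 mm⁴
  top flange (beyond web): d = 27.5 mm → contributes +688 740 mm⁴
  bottom flange (beyond web): d = -27.5 mm → contributes +688 740 mm⁴
Total I = 1 418 440 mm⁴.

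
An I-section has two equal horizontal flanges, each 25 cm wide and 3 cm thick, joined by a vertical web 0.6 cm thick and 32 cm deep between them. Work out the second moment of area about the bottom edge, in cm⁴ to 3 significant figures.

I_base ≈ 1.09 × 10⁵ cm⁴

Treat the section as a set of non-overlapping primitives; coordinates are from the bounding-box lower-left.
Bottom flange: 25 × 3, A = 75 cm², y = 1.5 cm, Ī = 56.25 cm⁴.
Web: 0.6 × 32, A = 19.2 cm², y = 19 cm, Ī = 1638.4 cm⁴.
Top flange: 25 × 3, A = 75 cm², y = 36.5 cm, Ī = 56.25 cm⁴.
Transfer each piece to the base of the section using Ī + A·d² with d = y − 0:
  bottom flange: d = 1.5 cm → contributes +225 cm⁴
  web: d = 19 cm → contributes +8569.6 cm⁴
  top flange: d = 36.5 cm → contributes +99 975 cm⁴
Total I = 108 770 cm⁴.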